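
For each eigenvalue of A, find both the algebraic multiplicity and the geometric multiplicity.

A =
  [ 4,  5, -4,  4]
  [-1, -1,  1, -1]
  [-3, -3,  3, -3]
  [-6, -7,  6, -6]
λ = 0: alg = 4, geom = 2

Step 1 — factor the characteristic polynomial to read off the algebraic multiplicities:
  χ_A(x) = x^4

Step 2 — compute geometric multiplicities via the rank-nullity identity g(λ) = n − rank(A − λI):
  rank(A − (0)·I) = 2, so dim ker(A − (0)·I) = n − 2 = 2

Summary:
  λ = 0: algebraic multiplicity = 4, geometric multiplicity = 2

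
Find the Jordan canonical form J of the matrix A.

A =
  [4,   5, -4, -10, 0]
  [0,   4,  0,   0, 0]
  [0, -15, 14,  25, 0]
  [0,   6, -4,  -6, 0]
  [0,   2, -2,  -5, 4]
J_2(4) ⊕ J_2(4) ⊕ J_1(4)

The characteristic polynomial is
  det(x·I − A) = x^5 - 20*x^4 + 160*x^3 - 640*x^2 + 1280*x - 1024 = (x - 4)^5

Eigenvalues and multiplicities (the geometric multiplicity of λ is n − rank(A − λI), which equals the number of Jordan blocks for λ):
  λ = 4: algebraic multiplicity = 5, geometric multiplicity = 3

Determining the block sizes for each eigenvalue:
  λ = 4: with am = 5 and gm = 3, the partition is not yet determined (e.g. several partitions of 5 into 3 parts exist). Let N = A − (4)·I. Computing rank(N^1) = 2, rank(N^2) = 0; the number of blocks of size ≥ j is rank(N^{j−1}) − rank(N^j), giving [3, 2]. So we have 2 block(s) of size 2, 1 block(s) of size 1 → block sizes [2, 2, 1]

Assembling the blocks gives a Jordan form
J =
  [4, 1, 0, 0, 0]
  [0, 4, 0, 0, 0]
  [0, 0, 4, 1, 0]
  [0, 0, 0, 4, 0]
  [0, 0, 0, 0, 4]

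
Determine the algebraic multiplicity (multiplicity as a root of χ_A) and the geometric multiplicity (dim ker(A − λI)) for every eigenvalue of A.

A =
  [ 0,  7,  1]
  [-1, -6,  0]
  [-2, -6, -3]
λ = -3: alg = 3, geom = 1

Step 1 — factor the characteristic polynomial to read off the algebraic multiplicities:
  χ_A(x) = (x + 3)^3

Step 2 — compute geometric multiplicities via the rank-nullity identity g(λ) = n − rank(A − λI):
  rank(A − (-3)·I) = 2, so dim ker(A − (-3)·I) = n − 2 = 1

Summary:
  λ = -3: algebraic multiplicity = 3, geometric multiplicity = 1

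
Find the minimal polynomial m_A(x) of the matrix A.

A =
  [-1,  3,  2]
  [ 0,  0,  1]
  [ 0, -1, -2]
x^3 + 3*x^2 + 3*x + 1

The characteristic polynomial is χ_A(x) = (x + 1)^3, so the eigenvalues are known. The minimal polynomial is
  m_A(x) = Π_λ (x − λ)^{k_λ}
where k_λ is the size of the *largest* Jordan block for λ (equivalently, the smallest k with (A − λI)^k v = 0 for every generalised eigenvector v of λ).

  λ = -1: largest Jordan block has size 3, contributing (x + 1)^3

So m_A(x) = (x + 1)^3 = x^3 + 3*x^2 + 3*x + 1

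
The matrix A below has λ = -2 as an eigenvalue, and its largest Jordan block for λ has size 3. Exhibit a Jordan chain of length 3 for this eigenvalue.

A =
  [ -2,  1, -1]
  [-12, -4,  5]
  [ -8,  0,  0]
A Jordan chain for λ = -2 of length 3:
v_1 = (-4, -16, -16)ᵀ
v_2 = (0, -12, -8)ᵀ
v_3 = (1, 0, 0)ᵀ

Let N = A − (-2)·I. We want v_3 with N^3 v_3 = 0 but N^2 v_3 ≠ 0; then v_{j-1} := N · v_j for j = 3, …, 2.

Pick v_3 = (1, 0, 0)ᵀ.
Then v_2 = N · v_3 = (0, -12, -8)ᵀ.
Then v_1 = N · v_2 = (-4, -16, -16)ᵀ.

Sanity check: (A − (-2)·I) v_1 = (0, 0, 0)ᵀ = 0. ✓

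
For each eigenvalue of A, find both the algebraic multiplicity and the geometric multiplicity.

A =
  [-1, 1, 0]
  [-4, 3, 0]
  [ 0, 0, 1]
λ = 1: alg = 3, geom = 2

Step 1 — factor the characteristic polynomial to read off the algebraic multiplicities:
  χ_A(x) = (x - 1)^3

Step 2 — compute geometric multiplicities via the rank-nullity identity g(λ) = n − rank(A − λI):
  rank(A − (1)·I) = 1, so dim ker(A − (1)·I) = n − 1 = 2

Summary:
  λ = 1: algebraic multiplicity = 3, geometric multiplicity = 2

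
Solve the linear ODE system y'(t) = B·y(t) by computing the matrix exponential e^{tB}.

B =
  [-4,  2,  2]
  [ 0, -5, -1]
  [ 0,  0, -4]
e^{tB} =
  [exp(-4*t), 2*exp(-4*t) - 2*exp(-5*t), 2*exp(-4*t) - 2*exp(-5*t)]
  [0, exp(-5*t), -exp(-4*t) + exp(-5*t)]
  [0, 0, exp(-4*t)]

Strategy: write B = P · J · P⁻¹ where J is a Jordan canonical form, so e^{tB} = P · e^{tJ} · P⁻¹, and e^{tJ} can be computed block-by-block.

B has Jordan form
J =
  [-5,  0,  0]
  [ 0, -4,  0]
  [ 0,  0, -4]
(up to reordering of blocks).

Per-block formulas:
  For a 1×1 block at λ = -4: exp(t · [-4]) = [e^(-4t)].
  For a 1×1 block at λ = -5: exp(t · [-5]) = [e^(-5t)].

After assembling e^{tJ} and conjugating by P, we get:

e^{tB} =
  [exp(-4*t), 2*exp(-4*t) - 2*exp(-5*t), 2*exp(-4*t) - 2*exp(-5*t)]
  [0, exp(-5*t), -exp(-4*t) + exp(-5*t)]
  [0, 0, exp(-4*t)]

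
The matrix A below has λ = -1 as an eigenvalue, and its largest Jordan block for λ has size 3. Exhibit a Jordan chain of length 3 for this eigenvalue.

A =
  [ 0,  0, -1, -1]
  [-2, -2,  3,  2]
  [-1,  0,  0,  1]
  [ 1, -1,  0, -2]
A Jordan chain for λ = -1 of length 3:
v_1 = (1, -1, -1, 2)ᵀ
v_2 = (1, -2, -1, 1)ᵀ
v_3 = (1, 0, 0, 0)ᵀ

Let N = A − (-1)·I. We want v_3 with N^3 v_3 = 0 but N^2 v_3 ≠ 0; then v_{j-1} := N · v_j for j = 3, …, 2.

Pick v_3 = (1, 0, 0, 0)ᵀ.
Then v_2 = N · v_3 = (1, -2, -1, 1)ᵀ.
Then v_1 = N · v_2 = (1, -1, -1, 2)ᵀ.

Sanity check: (A − (-1)·I) v_1 = (0, 0, 0, 0)ᵀ = 0. ✓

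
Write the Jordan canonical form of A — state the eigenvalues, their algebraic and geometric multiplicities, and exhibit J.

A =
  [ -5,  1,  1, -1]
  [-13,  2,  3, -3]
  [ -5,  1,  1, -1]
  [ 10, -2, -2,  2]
J_3(0) ⊕ J_1(0)

The characteristic polynomial is
  det(x·I − A) = x^4

Eigenvalues and multiplicities (the geometric multiplicity of λ is n − rank(A − λI), which equals the number of Jordan blocks for λ):
  λ = 0: algebraic multiplicity = 4, geometric multiplicity = 2

Determining the block sizes for each eigenvalue:
  λ = 0: with am = 4 and gm = 2, the partition is not yet determined (e.g. several partitions of 4 into 2 parts exist). Let N = A − (0)·I. Computing rank(N^1) = 2, rank(N^2) = 1, rank(N^3) = 0; the number of blocks of size ≥ j is rank(N^{j−1}) − rank(N^j), giving [2, 1, 1]. So we have 1 block(s) of size 3, 1 block(s) of size 1 → block sizes [3, 1]

Assembling the blocks gives a Jordan form
J =
  [0, 1, 0, 0]
  [0, 0, 1, 0]
  [0, 0, 0, 0]
  [0, 0, 0, 0]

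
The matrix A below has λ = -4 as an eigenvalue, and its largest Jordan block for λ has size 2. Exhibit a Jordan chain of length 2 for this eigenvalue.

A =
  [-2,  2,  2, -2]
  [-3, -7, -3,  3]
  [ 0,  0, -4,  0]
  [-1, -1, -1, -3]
A Jordan chain for λ = -4 of length 2:
v_1 = (2, -3, 0, -1)ᵀ
v_2 = (1, 0, 0, 0)ᵀ

Let N = A − (-4)·I. We want v_2 with N^2 v_2 = 0 but N^1 v_2 ≠ 0; then v_{j-1} := N · v_j for j = 2, …, 2.

Pick v_2 = (1, 0, 0, 0)ᵀ.
Then v_1 = N · v_2 = (2, -3, 0, -1)ᵀ.

Sanity check: (A − (-4)·I) v_1 = (0, 0, 0, 0)ᵀ = 0. ✓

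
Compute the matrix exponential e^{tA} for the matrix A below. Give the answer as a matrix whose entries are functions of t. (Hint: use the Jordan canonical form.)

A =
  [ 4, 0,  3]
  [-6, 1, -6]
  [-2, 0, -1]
e^{tA} =
  [3*exp(2*t) - 2*exp(t), 0, 3*exp(2*t) - 3*exp(t)]
  [-6*exp(2*t) + 6*exp(t), exp(t), -6*exp(2*t) + 6*exp(t)]
  [-2*exp(2*t) + 2*exp(t), 0, -2*exp(2*t) + 3*exp(t)]

Strategy: write A = P · J · P⁻¹ where J is a Jordan canonical form, so e^{tA} = P · e^{tJ} · P⁻¹, and e^{tJ} can be computed block-by-block.

A has Jordan form
J =
  [1, 0, 0]
  [0, 1, 0]
  [0, 0, 2]
(up to reordering of blocks).

Per-block formulas:
  For a 1×1 block at λ = 1: exp(t · [1]) = [e^(1t)].
  For a 1×1 block at λ = 2: exp(t · [2]) = [e^(2t)].

After assembling e^{tJ} and conjugating by P, we get:

e^{tA} =
  [3*exp(2*t) - 2*exp(t), 0, 3*exp(2*t) - 3*exp(t)]
  [-6*exp(2*t) + 6*exp(t), exp(t), -6*exp(2*t) + 6*exp(t)]
  [-2*exp(2*t) + 2*exp(t), 0, -2*exp(2*t) + 3*exp(t)]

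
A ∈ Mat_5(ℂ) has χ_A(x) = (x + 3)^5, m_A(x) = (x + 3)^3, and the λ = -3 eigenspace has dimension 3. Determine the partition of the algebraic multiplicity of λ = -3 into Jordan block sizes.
Block sizes for λ = -3: [3, 1, 1]

Step 1 — from the characteristic polynomial, algebraic multiplicity of λ = -3 is 5. From dim ker(A − (-3)·I) = 3, there are exactly 3 Jordan blocks for λ = -3.
Step 2 — from the minimal polynomial, the factor (x + 3)^3 tells us the largest block for λ = -3 has size 3.
Step 3 — with total size 5, 3 blocks, and largest block 3, the block sizes (in nonincreasing order) are [3, 1, 1].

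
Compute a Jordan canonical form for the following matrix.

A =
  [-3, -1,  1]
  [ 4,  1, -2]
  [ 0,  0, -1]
J_2(-1) ⊕ J_1(-1)

The characteristic polynomial is
  det(x·I − A) = x^3 + 3*x^2 + 3*x + 1 = (x + 1)^3

Eigenvalues and multiplicities (the geometric multiplicity of λ is n − rank(A − λI), which equals the number of Jordan blocks for λ):
  λ = -1: algebraic multiplicity = 3, geometric multiplicity = 2

Determining the block sizes for each eigenvalue:
  λ = -1: 2 blocks summing to 3 forces exactly one block of size 2 and the rest size 1 → block sizes [2, 1]

Assembling the blocks gives a Jordan form
J =
  [-1,  1,  0]
  [ 0, -1,  0]
  [ 0,  0, -1]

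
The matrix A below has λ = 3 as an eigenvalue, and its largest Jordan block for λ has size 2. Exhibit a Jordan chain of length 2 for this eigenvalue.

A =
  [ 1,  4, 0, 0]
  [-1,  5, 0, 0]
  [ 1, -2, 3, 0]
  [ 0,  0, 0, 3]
A Jordan chain for λ = 3 of length 2:
v_1 = (-2, -1, 1, 0)ᵀ
v_2 = (1, 0, 0, 0)ᵀ

Let N = A − (3)·I. We want v_2 with N^2 v_2 = 0 but N^1 v_2 ≠ 0; then v_{j-1} := N · v_j for j = 2, …, 2.

Pick v_2 = (1, 0, 0, 0)ᵀ.
Then v_1 = N · v_2 = (-2, -1, 1, 0)ᵀ.

Sanity check: (A − (3)·I) v_1 = (0, 0, 0, 0)ᵀ = 0. ✓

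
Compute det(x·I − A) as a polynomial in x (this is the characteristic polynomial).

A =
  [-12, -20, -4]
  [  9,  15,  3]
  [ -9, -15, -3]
x^3

Expanding det(x·I − A) (e.g. by cofactor expansion or by noting that A is similar to its Jordan form J, which has the same characteristic polynomial as A) gives
  χ_A(x) = x^3
which factors as x^3. The eigenvalues (with algebraic multiplicities) are λ = 0 with multiplicity 3.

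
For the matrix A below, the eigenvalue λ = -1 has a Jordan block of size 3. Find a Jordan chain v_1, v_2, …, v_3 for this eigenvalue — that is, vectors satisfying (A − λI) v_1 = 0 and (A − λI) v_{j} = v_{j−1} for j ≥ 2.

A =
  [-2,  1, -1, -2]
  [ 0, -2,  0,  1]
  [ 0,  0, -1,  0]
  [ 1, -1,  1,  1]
A Jordan chain for λ = -1 of length 3:
v_1 = (-1, 1, 0, 1)ᵀ
v_2 = (-1, 0, 0, 1)ᵀ
v_3 = (1, 0, 0, 0)ᵀ

Let N = A − (-1)·I. We want v_3 with N^3 v_3 = 0 but N^2 v_3 ≠ 0; then v_{j-1} := N · v_j for j = 3, …, 2.

Pick v_3 = (1, 0, 0, 0)ᵀ.
Then v_2 = N · v_3 = (-1, 0, 0, 1)ᵀ.
Then v_1 = N · v_2 = (-1, 1, 0, 1)ᵀ.

Sanity check: (A − (-1)·I) v_1 = (0, 0, 0, 0)ᵀ = 0. ✓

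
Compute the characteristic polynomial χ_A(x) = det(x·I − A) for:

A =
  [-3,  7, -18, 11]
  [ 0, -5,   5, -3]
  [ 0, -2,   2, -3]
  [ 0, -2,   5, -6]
x^4 + 12*x^3 + 54*x^2 + 108*x + 81

Expanding det(x·I − A) (e.g. by cofactor expansion or by noting that A is similar to its Jordan form J, which has the same characteristic polynomial as A) gives
  χ_A(x) = x^4 + 12*x^3 + 54*x^2 + 108*x + 81
which factors as (x + 3)^4. The eigenvalues (with algebraic multiplicities) are λ = -3 with multiplicity 4.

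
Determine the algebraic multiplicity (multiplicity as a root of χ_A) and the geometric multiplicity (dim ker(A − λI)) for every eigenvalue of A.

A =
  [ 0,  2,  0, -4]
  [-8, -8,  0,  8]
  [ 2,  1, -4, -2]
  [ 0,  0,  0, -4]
λ = -4: alg = 4, geom = 3

Step 1 — factor the characteristic polynomial to read off the algebraic multiplicities:
  χ_A(x) = (x + 4)^4

Step 2 — compute geometric multiplicities via the rank-nullity identity g(λ) = n − rank(A − λI):
  rank(A − (-4)·I) = 1, so dim ker(A − (-4)·I) = n − 1 = 3

Summary:
  λ = -4: algebraic multiplicity = 4, geometric multiplicity = 3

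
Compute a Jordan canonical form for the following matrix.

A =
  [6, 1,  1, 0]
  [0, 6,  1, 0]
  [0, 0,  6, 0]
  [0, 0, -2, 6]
J_3(6) ⊕ J_1(6)

The characteristic polynomial is
  det(x·I − A) = x^4 - 24*x^3 + 216*x^2 - 864*x + 1296 = (x - 6)^4

Eigenvalues and multiplicities (the geometric multiplicity of λ is n − rank(A − λI), which equals the number of Jordan blocks for λ):
  λ = 6: algebraic multiplicity = 4, geometric multiplicity = 2

Determining the block sizes for each eigenvalue:
  λ = 6: with am = 4 and gm = 2, the partition is not yet determined (e.g. several partitions of 4 into 2 parts exist). Let N = A − (6)·I. Computing rank(N^1) = 2, rank(N^2) = 1, rank(N^3) = 0; the number of blocks of size ≥ j is rank(N^{j−1}) − rank(N^j), giving [2, 1, 1]. So we have 1 block(s) of size 3, 1 block(s) of size 1 → block sizes [3, 1]

Assembling the blocks gives a Jordan form
J =
  [6, 1, 0, 0]
  [0, 6, 1, 0]
  [0, 0, 6, 0]
  [0, 0, 0, 6]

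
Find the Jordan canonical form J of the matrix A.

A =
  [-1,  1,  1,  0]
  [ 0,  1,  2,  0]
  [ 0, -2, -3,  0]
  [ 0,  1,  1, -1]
J_2(-1) ⊕ J_1(-1) ⊕ J_1(-1)

The characteristic polynomial is
  det(x·I − A) = x^4 + 4*x^3 + 6*x^2 + 4*x + 1 = (x + 1)^4

Eigenvalues and multiplicities (the geometric multiplicity of λ is n − rank(A − λI), which equals the number of Jordan blocks for λ):
  λ = -1: algebraic multiplicity = 4, geometric multiplicity = 3

Determining the block sizes for each eigenvalue:
  λ = -1: 3 blocks summing to 4 forces exactly one block of size 2 and the rest size 1 → block sizes [2, 1, 1]

Assembling the blocks gives a Jordan form
J =
  [-1,  1,  0,  0]
  [ 0, -1,  0,  0]
  [ 0,  0, -1,  0]
  [ 0,  0,  0, -1]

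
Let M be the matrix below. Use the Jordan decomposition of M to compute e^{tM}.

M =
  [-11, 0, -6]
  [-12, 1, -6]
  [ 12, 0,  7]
e^{tM} =
  [-exp(t) + 2*exp(-5*t), 0, -exp(t) + exp(-5*t)]
  [-2*exp(t) + 2*exp(-5*t), exp(t), -exp(t) + exp(-5*t)]
  [2*exp(t) - 2*exp(-5*t), 0, 2*exp(t) - exp(-5*t)]

Strategy: write M = P · J · P⁻¹ where J is a Jordan canonical form, so e^{tM} = P · e^{tJ} · P⁻¹, and e^{tJ} can be computed block-by-block.

M has Jordan form
J =
  [-5, 0, 0]
  [ 0, 1, 0]
  [ 0, 0, 1]
(up to reordering of blocks).

Per-block formulas:
  For a 1×1 block at λ = 1: exp(t · [1]) = [e^(1t)].
  For a 1×1 block at λ = -5: exp(t · [-5]) = [e^(-5t)].

After assembling e^{tJ} and conjugating by P, we get:

e^{tM} =
  [-exp(t) + 2*exp(-5*t), 0, -exp(t) + exp(-5*t)]
  [-2*exp(t) + 2*exp(-5*t), exp(t), -exp(t) + exp(-5*t)]
  [2*exp(t) - 2*exp(-5*t), 0, 2*exp(t) - exp(-5*t)]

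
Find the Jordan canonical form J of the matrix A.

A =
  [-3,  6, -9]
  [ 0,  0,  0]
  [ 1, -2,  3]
J_2(0) ⊕ J_1(0)

The characteristic polynomial is
  det(x·I − A) = x^3

Eigenvalues and multiplicities (the geometric multiplicity of λ is n − rank(A − λI), which equals the number of Jordan blocks for λ):
  λ = 0: algebraic multiplicity = 3, geometric multiplicity = 2

Determining the block sizes for each eigenvalue:
  λ = 0: 2 blocks summing to 3 forces exactly one block of size 2 and the rest size 1 → block sizes [2, 1]

Assembling the blocks gives a Jordan form
J =
  [0, 1, 0]
  [0, 0, 0]
  [0, 0, 0]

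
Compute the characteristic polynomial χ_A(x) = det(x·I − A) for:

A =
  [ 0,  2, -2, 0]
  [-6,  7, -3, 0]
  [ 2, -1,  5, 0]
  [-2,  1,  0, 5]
x^4 - 17*x^3 + 108*x^2 - 304*x + 320

Expanding det(x·I − A) (e.g. by cofactor expansion or by noting that A is similar to its Jordan form J, which has the same characteristic polynomial as A) gives
  χ_A(x) = x^4 - 17*x^3 + 108*x^2 - 304*x + 320
which factors as (x - 5)*(x - 4)^3. The eigenvalues (with algebraic multiplicities) are λ = 4 with multiplicity 3, λ = 5 with multiplicity 1.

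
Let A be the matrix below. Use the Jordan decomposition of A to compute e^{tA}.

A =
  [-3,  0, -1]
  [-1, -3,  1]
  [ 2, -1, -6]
e^{tA} =
  [-t^2*exp(-4*t)/2 + t*exp(-4*t) + exp(-4*t), t^2*exp(-4*t)/2, t^2*exp(-4*t)/2 - t*exp(-4*t)]
  [-t*exp(-4*t), t*exp(-4*t) + exp(-4*t), t*exp(-4*t)]
  [-t^2*exp(-4*t)/2 + 2*t*exp(-4*t), t^2*exp(-4*t)/2 - t*exp(-4*t), t^2*exp(-4*t)/2 - 2*t*exp(-4*t) + exp(-4*t)]

Strategy: write A = P · J · P⁻¹ where J is a Jordan canonical form, so e^{tA} = P · e^{tJ} · P⁻¹, and e^{tJ} can be computed block-by-block.

A has Jordan form
J =
  [-4,  1,  0]
  [ 0, -4,  1]
  [ 0,  0, -4]
(up to reordering of blocks).

Per-block formulas:
  For a 3×3 Jordan block J_3(-4): exp(t · J_3(-4)) = e^(-4t)·(I + t·N + (t^2/2)·N^2), where N is the 3×3 nilpotent shift.

After assembling e^{tJ} and conjugating by P, we get:

e^{tA} =
  [-t^2*exp(-4*t)/2 + t*exp(-4*t) + exp(-4*t), t^2*exp(-4*t)/2, t^2*exp(-4*t)/2 - t*exp(-4*t)]
  [-t*exp(-4*t), t*exp(-4*t) + exp(-4*t), t*exp(-4*t)]
  [-t^2*exp(-4*t)/2 + 2*t*exp(-4*t), t^2*exp(-4*t)/2 - t*exp(-4*t), t^2*exp(-4*t)/2 - 2*t*exp(-4*t) + exp(-4*t)]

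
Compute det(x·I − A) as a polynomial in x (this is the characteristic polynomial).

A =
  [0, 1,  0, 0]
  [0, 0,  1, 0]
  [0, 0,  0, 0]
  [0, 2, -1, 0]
x^4

Expanding det(x·I − A) (e.g. by cofactor expansion or by noting that A is similar to its Jordan form J, which has the same characteristic polynomial as A) gives
  χ_A(x) = x^4
which factors as x^4. The eigenvalues (with algebraic multiplicities) are λ = 0 with multiplicity 4.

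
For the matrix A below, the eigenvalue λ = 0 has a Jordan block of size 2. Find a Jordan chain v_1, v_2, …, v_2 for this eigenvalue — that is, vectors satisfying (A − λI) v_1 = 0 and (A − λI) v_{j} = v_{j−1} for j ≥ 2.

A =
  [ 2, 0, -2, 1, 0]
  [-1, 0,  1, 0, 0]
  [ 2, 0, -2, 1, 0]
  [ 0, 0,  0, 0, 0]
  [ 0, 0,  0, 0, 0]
A Jordan chain for λ = 0 of length 2:
v_1 = (2, -1, 2, 0, 0)ᵀ
v_2 = (1, 0, 0, 0, 0)ᵀ

Let N = A − (0)·I. We want v_2 with N^2 v_2 = 0 but N^1 v_2 ≠ 0; then v_{j-1} := N · v_j for j = 2, …, 2.

Pick v_2 = (1, 0, 0, 0, 0)ᵀ.
Then v_1 = N · v_2 = (2, -1, 2, 0, 0)ᵀ.

Sanity check: (A − (0)·I) v_1 = (0, 0, 0, 0, 0)ᵀ = 0. ✓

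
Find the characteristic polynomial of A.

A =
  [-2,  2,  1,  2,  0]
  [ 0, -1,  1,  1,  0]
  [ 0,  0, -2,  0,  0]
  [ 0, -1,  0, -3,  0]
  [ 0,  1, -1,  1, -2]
x^5 + 10*x^4 + 40*x^3 + 80*x^2 + 80*x + 32

Expanding det(x·I − A) (e.g. by cofactor expansion or by noting that A is similar to its Jordan form J, which has the same characteristic polynomial as A) gives
  χ_A(x) = x^5 + 10*x^4 + 40*x^3 + 80*x^2 + 80*x + 32
which factors as (x + 2)^5. The eigenvalues (with algebraic multiplicities) are λ = -2 with multiplicity 5.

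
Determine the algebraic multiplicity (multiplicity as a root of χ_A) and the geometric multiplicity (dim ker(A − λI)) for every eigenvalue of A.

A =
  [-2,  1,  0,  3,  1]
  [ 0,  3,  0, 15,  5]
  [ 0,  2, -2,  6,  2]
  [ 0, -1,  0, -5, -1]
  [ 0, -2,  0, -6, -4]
λ = -2: alg = 5, geom = 4

Step 1 — factor the characteristic polynomial to read off the algebraic multiplicities:
  χ_A(x) = (x + 2)^5

Step 2 — compute geometric multiplicities via the rank-nullity identity g(λ) = n − rank(A − λI):
  rank(A − (-2)·I) = 1, so dim ker(A − (-2)·I) = n − 1 = 4

Summary:
  λ = -2: algebraic multiplicity = 5, geometric multiplicity = 4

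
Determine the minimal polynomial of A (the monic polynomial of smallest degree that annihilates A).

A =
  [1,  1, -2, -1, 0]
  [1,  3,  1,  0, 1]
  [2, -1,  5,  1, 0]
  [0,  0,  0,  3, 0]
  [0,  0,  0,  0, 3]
x^3 - 9*x^2 + 27*x - 27

The characteristic polynomial is χ_A(x) = (x - 3)^5, so the eigenvalues are known. The minimal polynomial is
  m_A(x) = Π_λ (x − λ)^{k_λ}
where k_λ is the size of the *largest* Jordan block for λ (equivalently, the smallest k with (A − λI)^k v = 0 for every generalised eigenvector v of λ).

  λ = 3: largest Jordan block has size 3, contributing (x − 3)^3

So m_A(x) = (x - 3)^3 = x^3 - 9*x^2 + 27*x - 27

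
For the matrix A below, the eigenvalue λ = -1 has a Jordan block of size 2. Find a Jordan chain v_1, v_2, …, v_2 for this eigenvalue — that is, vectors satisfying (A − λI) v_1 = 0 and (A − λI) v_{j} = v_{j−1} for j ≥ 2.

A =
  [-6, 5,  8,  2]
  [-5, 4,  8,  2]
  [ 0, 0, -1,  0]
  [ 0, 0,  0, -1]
A Jordan chain for λ = -1 of length 2:
v_1 = (-5, -5, 0, 0)ᵀ
v_2 = (1, 0, 0, 0)ᵀ

Let N = A − (-1)·I. We want v_2 with N^2 v_2 = 0 but N^1 v_2 ≠ 0; then v_{j-1} := N · v_j for j = 2, …, 2.

Pick v_2 = (1, 0, 0, 0)ᵀ.
Then v_1 = N · v_2 = (-5, -5, 0, 0)ᵀ.

Sanity check: (A − (-1)·I) v_1 = (0, 0, 0, 0)ᵀ = 0. ✓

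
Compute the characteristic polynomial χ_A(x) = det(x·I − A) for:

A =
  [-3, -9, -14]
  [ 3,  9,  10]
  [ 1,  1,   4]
x^3 - 10*x^2 + 28*x - 24

Expanding det(x·I − A) (e.g. by cofactor expansion or by noting that A is similar to its Jordan form J, which has the same characteristic polynomial as A) gives
  χ_A(x) = x^3 - 10*x^2 + 28*x - 24
which factors as (x - 6)*(x - 2)^2. The eigenvalues (with algebraic multiplicities) are λ = 2 with multiplicity 2, λ = 6 with multiplicity 1.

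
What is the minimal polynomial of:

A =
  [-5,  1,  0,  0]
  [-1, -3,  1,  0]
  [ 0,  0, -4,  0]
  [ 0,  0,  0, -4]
x^3 + 12*x^2 + 48*x + 64

The characteristic polynomial is χ_A(x) = (x + 4)^4, so the eigenvalues are known. The minimal polynomial is
  m_A(x) = Π_λ (x − λ)^{k_λ}
where k_λ is the size of the *largest* Jordan block for λ (equivalently, the smallest k with (A − λI)^k v = 0 for every generalised eigenvector v of λ).

  λ = -4: largest Jordan block has size 3, contributing (x + 4)^3

So m_A(x) = (x + 4)^3 = x^3 + 12*x^2 + 48*x + 64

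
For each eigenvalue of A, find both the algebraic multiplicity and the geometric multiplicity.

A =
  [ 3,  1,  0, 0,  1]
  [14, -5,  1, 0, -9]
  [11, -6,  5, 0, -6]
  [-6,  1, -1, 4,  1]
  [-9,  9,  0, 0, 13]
λ = 4: alg = 5, geom = 3

Step 1 — factor the characteristic polynomial to read off the algebraic multiplicities:
  χ_A(x) = (x - 4)^5

Step 2 — compute geometric multiplicities via the rank-nullity identity g(λ) = n − rank(A − λI):
  rank(A − (4)·I) = 2, so dim ker(A − (4)·I) = n − 2 = 3

Summary:
  λ = 4: algebraic multiplicity = 5, geometric multiplicity = 3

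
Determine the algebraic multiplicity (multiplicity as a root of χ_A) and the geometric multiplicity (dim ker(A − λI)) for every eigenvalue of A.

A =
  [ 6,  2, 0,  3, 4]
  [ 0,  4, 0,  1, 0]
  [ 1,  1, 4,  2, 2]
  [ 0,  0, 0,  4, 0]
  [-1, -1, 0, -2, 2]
λ = 4: alg = 5, geom = 3

Step 1 — factor the characteristic polynomial to read off the algebraic multiplicities:
  χ_A(x) = (x - 4)^5

Step 2 — compute geometric multiplicities via the rank-nullity identity g(λ) = n − rank(A − λI):
  rank(A − (4)·I) = 2, so dim ker(A − (4)·I) = n − 2 = 3

Summary:
  λ = 4: algebraic multiplicity = 5, geometric multiplicity = 3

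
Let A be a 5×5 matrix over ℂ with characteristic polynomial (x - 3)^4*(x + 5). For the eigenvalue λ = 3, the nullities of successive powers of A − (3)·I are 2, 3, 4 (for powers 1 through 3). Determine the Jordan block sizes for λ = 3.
Block sizes for λ = 3: [3, 1]

From the dimensions of kernels of powers, the number of Jordan blocks of size at least j is d_j − d_{j−1} where d_j = dim ker(N^j) (with d_0 = 0). Computing the differences gives [2, 1, 1].
The number of blocks of size exactly k is (#blocks of size ≥ k) − (#blocks of size ≥ k + 1), so the partition is: 1 block(s) of size 1, 1 block(s) of size 3.
In nonincreasing order the block sizes are [3, 1].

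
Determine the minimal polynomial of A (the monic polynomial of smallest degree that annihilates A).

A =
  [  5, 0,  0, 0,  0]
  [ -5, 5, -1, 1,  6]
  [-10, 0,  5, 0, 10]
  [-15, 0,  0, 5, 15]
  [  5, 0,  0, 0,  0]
x^3 - 10*x^2 + 25*x

The characteristic polynomial is χ_A(x) = x*(x - 5)^4, so the eigenvalues are known. The minimal polynomial is
  m_A(x) = Π_λ (x − λ)^{k_λ}
where k_λ is the size of the *largest* Jordan block for λ (equivalently, the smallest k with (A − λI)^k v = 0 for every generalised eigenvector v of λ).

  λ = 0: largest Jordan block has size 1, contributing (x − 0)
  λ = 5: largest Jordan block has size 2, contributing (x − 5)^2

So m_A(x) = x*(x - 5)^2 = x^3 - 10*x^2 + 25*x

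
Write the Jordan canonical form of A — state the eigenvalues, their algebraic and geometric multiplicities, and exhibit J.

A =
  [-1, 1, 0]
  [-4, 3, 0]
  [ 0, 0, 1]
J_2(1) ⊕ J_1(1)

The characteristic polynomial is
  det(x·I − A) = x^3 - 3*x^2 + 3*x - 1 = (x - 1)^3

Eigenvalues and multiplicities (the geometric multiplicity of λ is n − rank(A − λI), which equals the number of Jordan blocks for λ):
  λ = 1: algebraic multiplicity = 3, geometric multiplicity = 2

Determining the block sizes for each eigenvalue:
  λ = 1: 2 blocks summing to 3 forces exactly one block of size 2 and the rest size 1 → block sizes [2, 1]

Assembling the blocks gives a Jordan form
J =
  [1, 1, 0]
  [0, 1, 0]
  [0, 0, 1]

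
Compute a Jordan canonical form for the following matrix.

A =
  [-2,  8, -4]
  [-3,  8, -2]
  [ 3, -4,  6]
J_2(4) ⊕ J_1(4)

The characteristic polynomial is
  det(x·I − A) = x^3 - 12*x^2 + 48*x - 64 = (x - 4)^3

Eigenvalues and multiplicities (the geometric multiplicity of λ is n − rank(A − λI), which equals the number of Jordan blocks for λ):
  λ = 4: algebraic multiplicity = 3, geometric multiplicity = 2

Determining the block sizes for each eigenvalue:
  λ = 4: 2 blocks summing to 3 forces exactly one block of size 2 and the rest size 1 → block sizes [2, 1]

Assembling the blocks gives a Jordan form
J =
  [4, 1, 0]
  [0, 4, 0]
  [0, 0, 4]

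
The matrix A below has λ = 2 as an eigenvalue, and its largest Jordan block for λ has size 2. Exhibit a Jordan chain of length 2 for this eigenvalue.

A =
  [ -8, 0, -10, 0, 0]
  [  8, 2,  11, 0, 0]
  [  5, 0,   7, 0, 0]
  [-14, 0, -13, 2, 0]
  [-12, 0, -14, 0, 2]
A Jordan chain for λ = 2 of length 2:
v_1 = (0, -3, 0, -1, 2)ᵀ
v_2 = (1, 0, -1, 0, 0)ᵀ

Let N = A − (2)·I. We want v_2 with N^2 v_2 = 0 but N^1 v_2 ≠ 0; then v_{j-1} := N · v_j for j = 2, …, 2.

Pick v_2 = (1, 0, -1, 0, 0)ᵀ.
Then v_1 = N · v_2 = (0, -3, 0, -1, 2)ᵀ.

Sanity check: (A − (2)·I) v_1 = (0, 0, 0, 0, 0)ᵀ = 0. ✓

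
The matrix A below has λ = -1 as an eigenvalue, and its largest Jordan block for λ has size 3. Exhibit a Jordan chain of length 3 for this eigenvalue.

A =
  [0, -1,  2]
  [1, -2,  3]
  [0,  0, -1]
A Jordan chain for λ = -1 of length 3:
v_1 = (-1, -1, 0)ᵀ
v_2 = (2, 3, 0)ᵀ
v_3 = (0, 0, 1)ᵀ

Let N = A − (-1)·I. We want v_3 with N^3 v_3 = 0 but N^2 v_3 ≠ 0; then v_{j-1} := N · v_j for j = 3, …, 2.

Pick v_3 = (0, 0, 1)ᵀ.
Then v_2 = N · v_3 = (2, 3, 0)ᵀ.
Then v_1 = N · v_2 = (-1, -1, 0)ᵀ.

Sanity check: (A − (-1)·I) v_1 = (0, 0, 0)ᵀ = 0. ✓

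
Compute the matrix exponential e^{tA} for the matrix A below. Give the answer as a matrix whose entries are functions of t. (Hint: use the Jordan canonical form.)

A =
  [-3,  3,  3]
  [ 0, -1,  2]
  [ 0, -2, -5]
e^{tA} =
  [exp(-3*t), 3*t*exp(-3*t), 3*t*exp(-3*t)]
  [0, 2*t*exp(-3*t) + exp(-3*t), 2*t*exp(-3*t)]
  [0, -2*t*exp(-3*t), -2*t*exp(-3*t) + exp(-3*t)]

Strategy: write A = P · J · P⁻¹ where J is a Jordan canonical form, so e^{tA} = P · e^{tJ} · P⁻¹, and e^{tJ} can be computed block-by-block.

A has Jordan form
J =
  [-3,  1,  0]
  [ 0, -3,  0]
  [ 0,  0, -3]
(up to reordering of blocks).

Per-block formulas:
  For a 2×2 Jordan block J_2(-3): exp(t · J_2(-3)) = e^(-3t)·(I + t·N), where N is the 2×2 nilpotent shift.
  For a 1×1 block at λ = -3: exp(t · [-3]) = [e^(-3t)].

After assembling e^{tJ} and conjugating by P, we get:

e^{tA} =
  [exp(-3*t), 3*t*exp(-3*t), 3*t*exp(-3*t)]
  [0, 2*t*exp(-3*t) + exp(-3*t), 2*t*exp(-3*t)]
  [0, -2*t*exp(-3*t), -2*t*exp(-3*t) + exp(-3*t)]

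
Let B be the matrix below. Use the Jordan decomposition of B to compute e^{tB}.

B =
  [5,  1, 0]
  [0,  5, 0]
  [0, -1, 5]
e^{tB} =
  [exp(5*t), t*exp(5*t), 0]
  [0, exp(5*t), 0]
  [0, -t*exp(5*t), exp(5*t)]

Strategy: write B = P · J · P⁻¹ where J is a Jordan canonical form, so e^{tB} = P · e^{tJ} · P⁻¹, and e^{tJ} can be computed block-by-block.

B has Jordan form
J =
  [5, 1, 0]
  [0, 5, 0]
  [0, 0, 5]
(up to reordering of blocks).

Per-block formulas:
  For a 2×2 Jordan block J_2(5): exp(t · J_2(5)) = e^(5t)·(I + t·N), where N is the 2×2 nilpotent shift.
  For a 1×1 block at λ = 5: exp(t · [5]) = [e^(5t)].

After assembling e^{tJ} and conjugating by P, we get:

e^{tB} =
  [exp(5*t), t*exp(5*t), 0]
  [0, exp(5*t), 0]
  [0, -t*exp(5*t), exp(5*t)]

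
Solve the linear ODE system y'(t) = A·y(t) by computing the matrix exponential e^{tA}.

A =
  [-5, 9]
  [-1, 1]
e^{tA} =
  [-3*t*exp(-2*t) + exp(-2*t), 9*t*exp(-2*t)]
  [-t*exp(-2*t), 3*t*exp(-2*t) + exp(-2*t)]

Strategy: write A = P · J · P⁻¹ where J is a Jordan canonical form, so e^{tA} = P · e^{tJ} · P⁻¹, and e^{tJ} can be computed block-by-block.

A has Jordan form
J =
  [-2,  1]
  [ 0, -2]
(up to reordering of blocks).

Per-block formulas:
  For a 2×2 Jordan block J_2(-2): exp(t · J_2(-2)) = e^(-2t)·(I + t·N), where N is the 2×2 nilpotent shift.

After assembling e^{tJ} and conjugating by P, we get:

e^{tA} =
  [-3*t*exp(-2*t) + exp(-2*t), 9*t*exp(-2*t)]
  [-t*exp(-2*t), 3*t*exp(-2*t) + exp(-2*t)]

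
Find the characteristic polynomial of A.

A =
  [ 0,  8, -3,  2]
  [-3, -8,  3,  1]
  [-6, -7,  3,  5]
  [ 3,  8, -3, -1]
x^4 + 6*x^3 + 9*x^2

Expanding det(x·I − A) (e.g. by cofactor expansion or by noting that A is similar to its Jordan form J, which has the same characteristic polynomial as A) gives
  χ_A(x) = x^4 + 6*x^3 + 9*x^2
which factors as x^2*(x + 3)^2. The eigenvalues (with algebraic multiplicities) are λ = -3 with multiplicity 2, λ = 0 with multiplicity 2.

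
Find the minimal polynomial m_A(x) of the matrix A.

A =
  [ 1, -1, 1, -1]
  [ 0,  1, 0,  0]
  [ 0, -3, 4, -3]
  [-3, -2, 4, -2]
x^3 - 3*x^2 + 3*x - 1

The characteristic polynomial is χ_A(x) = (x - 1)^4, so the eigenvalues are known. The minimal polynomial is
  m_A(x) = Π_λ (x − λ)^{k_λ}
where k_λ is the size of the *largest* Jordan block for λ (equivalently, the smallest k with (A − λI)^k v = 0 for every generalised eigenvector v of λ).

  λ = 1: largest Jordan block has size 3, contributing (x − 1)^3

So m_A(x) = (x - 1)^3 = x^3 - 3*x^2 + 3*x - 1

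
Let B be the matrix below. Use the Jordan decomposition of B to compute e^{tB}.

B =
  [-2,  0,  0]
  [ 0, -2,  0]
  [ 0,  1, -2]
e^{tB} =
  [exp(-2*t), 0, 0]
  [0, exp(-2*t), 0]
  [0, t*exp(-2*t), exp(-2*t)]

Strategy: write B = P · J · P⁻¹ where J is a Jordan canonical form, so e^{tB} = P · e^{tJ} · P⁻¹, and e^{tJ} can be computed block-by-block.

B has Jordan form
J =
  [-2,  1,  0]
  [ 0, -2,  0]
  [ 0,  0, -2]
(up to reordering of blocks).

Per-block formulas:
  For a 2×2 Jordan block J_2(-2): exp(t · J_2(-2)) = e^(-2t)·(I + t·N), where N is the 2×2 nilpotent shift.
  For a 1×1 block at λ = -2: exp(t · [-2]) = [e^(-2t)].

After assembling e^{tJ} and conjugating by P, we get:

e^{tB} =
  [exp(-2*t), 0, 0]
  [0, exp(-2*t), 0]
  [0, t*exp(-2*t), exp(-2*t)]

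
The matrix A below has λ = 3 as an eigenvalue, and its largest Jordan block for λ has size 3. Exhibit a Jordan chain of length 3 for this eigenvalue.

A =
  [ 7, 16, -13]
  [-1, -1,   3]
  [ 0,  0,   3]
A Jordan chain for λ = 3 of length 3:
v_1 = (-4, 1, 0)ᵀ
v_2 = (-13, 3, 0)ᵀ
v_3 = (0, 0, 1)ᵀ

Let N = A − (3)·I. We want v_3 with N^3 v_3 = 0 but N^2 v_3 ≠ 0; then v_{j-1} := N · v_j for j = 3, …, 2.

Pick v_3 = (0, 0, 1)ᵀ.
Then v_2 = N · v_3 = (-13, 3, 0)ᵀ.
Then v_1 = N · v_2 = (-4, 1, 0)ᵀ.

Sanity check: (A − (3)·I) v_1 = (0, 0, 0)ᵀ = 0. ✓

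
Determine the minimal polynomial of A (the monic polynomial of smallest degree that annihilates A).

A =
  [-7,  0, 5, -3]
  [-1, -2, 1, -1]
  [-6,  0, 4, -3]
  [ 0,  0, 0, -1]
x^2 + 3*x + 2

The characteristic polynomial is χ_A(x) = (x + 1)^2*(x + 2)^2, so the eigenvalues are known. The minimal polynomial is
  m_A(x) = Π_λ (x − λ)^{k_λ}
where k_λ is the size of the *largest* Jordan block for λ (equivalently, the smallest k with (A − λI)^k v = 0 for every generalised eigenvector v of λ).

  λ = -2: largest Jordan block has size 1, contributing (x + 2)
  λ = -1: largest Jordan block has size 1, contributing (x + 1)

So m_A(x) = (x + 1)*(x + 2) = x^2 + 3*x + 2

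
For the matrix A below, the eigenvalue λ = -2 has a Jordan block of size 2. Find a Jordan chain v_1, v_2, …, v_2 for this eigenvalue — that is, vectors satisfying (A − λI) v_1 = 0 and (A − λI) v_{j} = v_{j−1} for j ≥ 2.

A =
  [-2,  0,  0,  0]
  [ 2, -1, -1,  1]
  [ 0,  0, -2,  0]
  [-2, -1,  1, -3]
A Jordan chain for λ = -2 of length 2:
v_1 = (0, 2, 0, -2)ᵀ
v_2 = (1, 0, 0, 0)ᵀ

Let N = A − (-2)·I. We want v_2 with N^2 v_2 = 0 but N^1 v_2 ≠ 0; then v_{j-1} := N · v_j for j = 2, …, 2.

Pick v_2 = (1, 0, 0, 0)ᵀ.
Then v_1 = N · v_2 = (0, 2, 0, -2)ᵀ.

Sanity check: (A − (-2)·I) v_1 = (0, 0, 0, 0)ᵀ = 0. ✓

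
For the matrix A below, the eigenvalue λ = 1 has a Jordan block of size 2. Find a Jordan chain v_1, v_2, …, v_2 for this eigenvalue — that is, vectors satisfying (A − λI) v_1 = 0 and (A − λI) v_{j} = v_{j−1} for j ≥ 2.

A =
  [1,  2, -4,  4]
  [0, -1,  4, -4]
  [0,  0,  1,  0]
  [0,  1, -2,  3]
A Jordan chain for λ = 1 of length 2:
v_1 = (2, -2, 0, 1)ᵀ
v_2 = (0, 1, 0, 0)ᵀ

Let N = A − (1)·I. We want v_2 with N^2 v_2 = 0 but N^1 v_2 ≠ 0; then v_{j-1} := N · v_j for j = 2, …, 2.

Pick v_2 = (0, 1, 0, 0)ᵀ.
Then v_1 = N · v_2 = (2, -2, 0, 1)ᵀ.

Sanity check: (A − (1)·I) v_1 = (0, 0, 0, 0)ᵀ = 0. ✓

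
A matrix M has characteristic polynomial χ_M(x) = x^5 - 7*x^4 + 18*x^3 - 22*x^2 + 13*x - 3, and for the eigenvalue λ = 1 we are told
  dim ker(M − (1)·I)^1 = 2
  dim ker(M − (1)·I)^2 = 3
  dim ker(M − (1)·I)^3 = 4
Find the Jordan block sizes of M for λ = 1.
Block sizes for λ = 1: [3, 1]

From the dimensions of kernels of powers, the number of Jordan blocks of size at least j is d_j − d_{j−1} where d_j = dim ker(N^j) (with d_0 = 0). Computing the differences gives [2, 1, 1].
The number of blocks of size exactly k is (#blocks of size ≥ k) − (#blocks of size ≥ k + 1), so the partition is: 1 block(s) of size 1, 1 block(s) of size 3.
In nonincreasing order the block sizes are [3, 1].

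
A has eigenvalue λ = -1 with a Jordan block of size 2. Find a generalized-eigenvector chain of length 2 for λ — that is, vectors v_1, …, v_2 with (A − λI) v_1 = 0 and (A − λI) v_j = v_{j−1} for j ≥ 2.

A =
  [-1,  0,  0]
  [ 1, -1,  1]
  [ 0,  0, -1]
A Jordan chain for λ = -1 of length 2:
v_1 = (0, 1, 0)ᵀ
v_2 = (1, 0, 0)ᵀ

Let N = A − (-1)·I. We want v_2 with N^2 v_2 = 0 but N^1 v_2 ≠ 0; then v_{j-1} := N · v_j for j = 2, …, 2.

Pick v_2 = (1, 0, 0)ᵀ.
Then v_1 = N · v_2 = (0, 1, 0)ᵀ.

Sanity check: (A − (-1)·I) v_1 = (0, 0, 0)ᵀ = 0. ✓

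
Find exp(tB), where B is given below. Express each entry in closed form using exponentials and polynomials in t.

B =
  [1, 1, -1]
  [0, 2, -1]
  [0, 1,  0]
e^{tB} =
  [exp(t), t*exp(t), -t*exp(t)]
  [0, t*exp(t) + exp(t), -t*exp(t)]
  [0, t*exp(t), -t*exp(t) + exp(t)]

Strategy: write B = P · J · P⁻¹ where J is a Jordan canonical form, so e^{tB} = P · e^{tJ} · P⁻¹, and e^{tJ} can be computed block-by-block.

B has Jordan form
J =
  [1, 1, 0]
  [0, 1, 0]
  [0, 0, 1]
(up to reordering of blocks).

Per-block formulas:
  For a 2×2 Jordan block J_2(1): exp(t · J_2(1)) = e^(1t)·(I + t·N), where N is the 2×2 nilpotent shift.
  For a 1×1 block at λ = 1: exp(t · [1]) = [e^(1t)].

After assembling e^{tJ} and conjugating by P, we get:

e^{tB} =
  [exp(t), t*exp(t), -t*exp(t)]
  [0, t*exp(t) + exp(t), -t*exp(t)]
  [0, t*exp(t), -t*exp(t) + exp(t)]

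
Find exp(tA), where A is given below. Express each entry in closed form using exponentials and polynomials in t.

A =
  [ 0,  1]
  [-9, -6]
e^{tA} =
  [3*t*exp(-3*t) + exp(-3*t), t*exp(-3*t)]
  [-9*t*exp(-3*t), -3*t*exp(-3*t) + exp(-3*t)]

Strategy: write A = P · J · P⁻¹ where J is a Jordan canonical form, so e^{tA} = P · e^{tJ} · P⁻¹, and e^{tJ} can be computed block-by-block.

A has Jordan form
J =
  [-3,  1]
  [ 0, -3]
(up to reordering of blocks).

Per-block formulas:
  For a 2×2 Jordan block J_2(-3): exp(t · J_2(-3)) = e^(-3t)·(I + t·N), where N is the 2×2 nilpotent shift.

After assembling e^{tJ} and conjugating by P, we get:

e^{tA} =
  [3*t*exp(-3*t) + exp(-3*t), t*exp(-3*t)]
  [-9*t*exp(-3*t), -3*t*exp(-3*t) + exp(-3*t)]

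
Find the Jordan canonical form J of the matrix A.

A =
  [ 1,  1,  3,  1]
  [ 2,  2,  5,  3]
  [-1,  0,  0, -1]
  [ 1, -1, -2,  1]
J_2(1) ⊕ J_2(1)

The characteristic polynomial is
  det(x·I − A) = x^4 - 4*x^3 + 6*x^2 - 4*x + 1 = (x - 1)^4

Eigenvalues and multiplicities (the geometric multiplicity of λ is n − rank(A − λI), which equals the number of Jordan blocks for λ):
  λ = 1: algebraic multiplicity = 4, geometric multiplicity = 2

Determining the block sizes for each eigenvalue:
  λ = 1: with am = 4 and gm = 2, the partition is not yet determined (e.g. several partitions of 4 into 2 parts exist). Let N = A − (1)·I. Computing rank(N^1) = 2, rank(N^2) = 0; the number of blocks of size ≥ j is rank(N^{j−1}) − rank(N^j), giving [2, 2]. So we have 2 block(s) of size 2 → block sizes [2, 2]

Assembling the blocks gives a Jordan form
J =
  [1, 1, 0, 0]
  [0, 1, 0, 0]
  [0, 0, 1, 1]
  [0, 0, 0, 1]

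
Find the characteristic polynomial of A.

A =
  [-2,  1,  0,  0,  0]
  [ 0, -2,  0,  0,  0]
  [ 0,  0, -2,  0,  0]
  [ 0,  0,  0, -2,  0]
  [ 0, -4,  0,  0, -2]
x^5 + 10*x^4 + 40*x^3 + 80*x^2 + 80*x + 32

Expanding det(x·I − A) (e.g. by cofactor expansion or by noting that A is similar to its Jordan form J, which has the same characteristic polynomial as A) gives
  χ_A(x) = x^5 + 10*x^4 + 40*x^3 + 80*x^2 + 80*x + 32
which factors as (x + 2)^5. The eigenvalues (with algebraic multiplicities) are λ = -2 with multiplicity 5.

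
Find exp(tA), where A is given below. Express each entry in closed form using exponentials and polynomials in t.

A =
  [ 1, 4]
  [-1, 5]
e^{tA} =
  [-2*t*exp(3*t) + exp(3*t), 4*t*exp(3*t)]
  [-t*exp(3*t), 2*t*exp(3*t) + exp(3*t)]

Strategy: write A = P · J · P⁻¹ where J is a Jordan canonical form, so e^{tA} = P · e^{tJ} · P⁻¹, and e^{tJ} can be computed block-by-block.

A has Jordan form
J =
  [3, 1]
  [0, 3]
(up to reordering of blocks).

Per-block formulas:
  For a 2×2 Jordan block J_2(3): exp(t · J_2(3)) = e^(3t)·(I + t·N), where N is the 2×2 nilpotent shift.

After assembling e^{tJ} and conjugating by P, we get:

e^{tA} =
  [-2*t*exp(3*t) + exp(3*t), 4*t*exp(3*t)]
  [-t*exp(3*t), 2*t*exp(3*t) + exp(3*t)]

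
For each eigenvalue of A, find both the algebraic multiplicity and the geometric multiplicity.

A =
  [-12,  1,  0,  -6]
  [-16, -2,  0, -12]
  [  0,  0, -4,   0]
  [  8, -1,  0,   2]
λ = -4: alg = 4, geom = 3

Step 1 — factor the characteristic polynomial to read off the algebraic multiplicities:
  χ_A(x) = (x + 4)^4

Step 2 — compute geometric multiplicities via the rank-nullity identity g(λ) = n − rank(A − λI):
  rank(A − (-4)·I) = 1, so dim ker(A − (-4)·I) = n − 1 = 3

Summary:
  λ = -4: algebraic multiplicity = 4, geometric multiplicity = 3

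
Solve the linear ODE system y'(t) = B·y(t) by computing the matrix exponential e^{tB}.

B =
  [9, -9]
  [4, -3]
e^{tB} =
  [6*t*exp(3*t) + exp(3*t), -9*t*exp(3*t)]
  [4*t*exp(3*t), -6*t*exp(3*t) + exp(3*t)]

Strategy: write B = P · J · P⁻¹ where J is a Jordan canonical form, so e^{tB} = P · e^{tJ} · P⁻¹, and e^{tJ} can be computed block-by-block.

B has Jordan form
J =
  [3, 1]
  [0, 3]
(up to reordering of blocks).

Per-block formulas:
  For a 2×2 Jordan block J_2(3): exp(t · J_2(3)) = e^(3t)·(I + t·N), where N is the 2×2 nilpotent shift.

After assembling e^{tJ} and conjugating by P, we get:

e^{tB} =
  [6*t*exp(3*t) + exp(3*t), -9*t*exp(3*t)]
  [4*t*exp(3*t), -6*t*exp(3*t) + exp(3*t)]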